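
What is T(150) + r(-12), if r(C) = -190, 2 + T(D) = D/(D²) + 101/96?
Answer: -152753/800 ≈ -190.94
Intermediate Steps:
T(D) = -91/96 + 1/D (T(D) = -2 + (D/(D²) + 101/96) = -2 + (D/D² + 101*(1/96)) = -2 + (1/D + 101/96) = -2 + (101/96 + 1/D) = -91/96 + 1/D)
T(150) + r(-12) = (-91/96 + 1/150) - 190 = -753/800 - 190 = -152753/800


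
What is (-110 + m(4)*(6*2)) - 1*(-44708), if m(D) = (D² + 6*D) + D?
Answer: 45126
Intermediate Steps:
m(D) = D² + 7*D
(-110 + m(4)*(6*2)) - 1*(-44708) = (-110 + (4*(7 + 4))*(6*2)) - 1*(-44708) = (-110 + (4*11)*12) + 44708 = (-110 + 44*12) + 44708 = (-110 + 528) + 44708 = 418 + 44708 = 45126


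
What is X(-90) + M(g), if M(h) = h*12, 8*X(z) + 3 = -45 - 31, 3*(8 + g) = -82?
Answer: -3471/8 ≈ -433.88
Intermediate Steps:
g = -106/3 (g = -8 + (⅓)*(-82) = -8 - 82/3 = -106/3 ≈ -35.333)
X(z) = -79/8 (X(z) = -3/8 + (-45 - 31)/8 = -3/8 + (⅛)*(-76) = -3/8 - 19/2 = -79/8)
M(h) = 12*h
X(-90) + M(g) = -79/8 + 12*(-106/3) = -79/8 - 424 = -3471/8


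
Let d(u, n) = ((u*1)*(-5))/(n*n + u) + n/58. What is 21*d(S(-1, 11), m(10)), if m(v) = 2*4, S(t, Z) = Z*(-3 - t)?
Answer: 1679/29 ≈ 57.897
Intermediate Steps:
m(v) = 8
d(u, n) = n/58 - 5*u/(u + n²) (d(u, n) = (u*(-5))/(n² + u) + n*(1/58) = (-5*u)/(u + n²) + n/58 = -5*u/(u + n²) + n/58 = n/58 - 5*u/(u + n²))
21*d(S(-1, 11), m(10)) = 21*((8³ - (-290)*11*(3 - 1) + 8*(-1*11*(3 - 1)))/(58*(-1*11*(3 - 1) + 8²))) = 21*((512 - (-290)*11*2 + 8*(-1*11*2))/(58*(-1*11*2 + 64))) = 21*((512 - 290*(-22) + 8*(-22))/(58*(-22 + 64))) = 21*((1/58)*(512 + 6380 - 176)/42) = 21*((1/58)*(1/42)*6716) = 21*(1679/609) = 1679/29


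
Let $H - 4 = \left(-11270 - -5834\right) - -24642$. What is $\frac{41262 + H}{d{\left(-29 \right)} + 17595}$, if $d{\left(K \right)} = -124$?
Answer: $\frac{60472}{17471} \approx 3.4613$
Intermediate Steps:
$H = 19210$ ($H = 4 - -19206 = 4 + \left(\left(-11270 + 5834\right) + 24642\right) = 4 + \left(-5436 + 24642\right) = 4 + 19206 = 19210$)
$\frac{41262 + H}{d{\left(-29 \right)} + 17595} = \frac{41262 + 19210}{-124 + 17595} = \frac{60472}{17471}$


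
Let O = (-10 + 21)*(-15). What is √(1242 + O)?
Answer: √1077 ≈ 32.818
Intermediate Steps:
O = -165 (O = 11*(-15) = -165)
√(1242 + O) = √(1242 - 165) = √1077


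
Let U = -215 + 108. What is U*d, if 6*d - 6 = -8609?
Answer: 920521/6 ≈ 1.5342e+5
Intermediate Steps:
d = -8603/6 (d = 1 + (1/6)*(-8609) = 1 - 8609/6 = -8603/6 ≈ -1433.8)
U = -107
U*d = -107*(-8603/6) = 920521/6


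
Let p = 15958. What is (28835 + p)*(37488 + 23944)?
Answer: 2751723576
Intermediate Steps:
(28835 + p)*(37488 + 23944) = (28835 + 15958)*(37488 + 23944) = 44793*61432 = 2751723576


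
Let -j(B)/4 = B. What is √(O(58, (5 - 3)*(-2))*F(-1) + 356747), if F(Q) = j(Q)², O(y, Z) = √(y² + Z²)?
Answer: √(356747 + 416*√5) ≈ 598.06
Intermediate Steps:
j(B) = -4*B
O(y, Z) = √(Z² + y²)
F(Q) = 16*Q² (F(Q) = (-4*Q)² = 16*Q²)
√(O(58, (5 - 3)*(-2))*F(-1) + 356747) = √(√(((5 - 3)*(-2))² + 58²)*(16*(-1)²) + 356747) = √(√((2*(-2))² + 3364)*(16*1) + 356747) = √(√((-4)² + 3364)*16 + 356747) = √(√(16 + 3364)*16 + 356747) = √(√3380*16 + 356747) = √((26*√5)*16 + 356747) = √(416*√5 + 356747) = √(356747 + 416*√5)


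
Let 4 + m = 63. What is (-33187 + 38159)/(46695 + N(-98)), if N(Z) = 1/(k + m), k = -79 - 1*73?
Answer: 231198/2171317 ≈ 0.10648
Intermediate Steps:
k = -152 (k = -79 - 73 = -152)
m = 59 (m = -4 + 63 = 59)
N(Z) = -1/93 (N(Z) = 1/(-152 + 59) = 1/(-93) = -1/93)
(-33187 + 38159)/(46695 + N(-98)) = (-33187 + 38159)/(46695 - 1/93) = 4972/(4342634/93) = 4972*(93/4342634) = 231198/2171317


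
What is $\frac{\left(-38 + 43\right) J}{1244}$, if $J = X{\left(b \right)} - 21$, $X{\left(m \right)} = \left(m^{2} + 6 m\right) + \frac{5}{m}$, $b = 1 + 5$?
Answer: $\frac{5}{24} \approx 0.20833$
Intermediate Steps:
$b = 6$
$X{\left(m \right)} = m^{2} + \frac{5}{m} + 6 m$
$J = \frac{311}{6}$ ($J = \frac{5 + 6^{2} \left(6 + 6\right)}{6} - 21 = \frac{5 + 36 \cdot 12}{6} - 21 = \frac{5 + 432}{6} - 21 = \frac{1}{6} \cdot 437 - 21 = \frac{437}{6} - 21 = \frac{311}{6} \approx 51.833$)
$\frac{\left(-38 + 43\right) J}{1244} = \frac{\left(-38 + 43\right) \frac{311}{6}}{1244} = 5 \cdot \frac{311}{6} \cdot \frac{1}{1244} = \frac{1555}{6} \cdot \frac{1}{1244} = \frac{5}{24}$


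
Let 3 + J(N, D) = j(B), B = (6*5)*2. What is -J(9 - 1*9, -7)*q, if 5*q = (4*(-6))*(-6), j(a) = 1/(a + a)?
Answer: 2154/25 ≈ 86.160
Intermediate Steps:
B = 60 (B = 30*2 = 60)
j(a) = 1/(2*a)
J(N, D) = -359/120 (J(N, D) = -3 + (1/2)/60 = -3 + (1/2)*(1/60) = -3 + 1/120 = -359/120)
q = 144/5 (q = ((4*(-6))*(-6))/5 = (-24*(-6))/5 = (1/5)*144 = 144/5 ≈ 28.800)
-J(9 - 1*9, -7)*q = -(-359)*144/(120*5) = -1*(-2154/25) = 2154/25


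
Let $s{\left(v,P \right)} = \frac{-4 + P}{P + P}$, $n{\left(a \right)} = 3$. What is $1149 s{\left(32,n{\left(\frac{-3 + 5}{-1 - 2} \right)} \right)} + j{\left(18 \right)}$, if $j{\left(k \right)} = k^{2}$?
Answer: $\frac{265}{2} \approx 132.5$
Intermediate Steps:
$s{\left(v,P \right)} = \frac{-4 + P}{2 P}$
$1149 s{\left(32,n{\left(\frac{-3 + 5}{-1 - 2} \right)} \right)} + j{\left(18 \right)} = 1149 \frac{-4 + 3}{2 \cdot 3} + 18^{2} = 1149 \cdot \frac{1}{2} \cdot \frac{1}{3} \left(-1\right) + 324 = 1149 \left(- \frac{1}{6}\right) + 324 = - \frac{383}{2} + 324 = \frac{265}{2}$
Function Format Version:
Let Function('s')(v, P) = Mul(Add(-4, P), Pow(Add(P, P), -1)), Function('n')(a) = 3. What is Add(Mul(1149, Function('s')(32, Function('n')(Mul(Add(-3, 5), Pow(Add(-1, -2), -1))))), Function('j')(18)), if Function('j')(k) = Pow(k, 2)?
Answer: Rational(265, 2) ≈ 132.50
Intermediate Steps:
Function('s')(v, P) = Mul(Rational(1, 2), Pow(P, -1), Add(-4, P)) (Function('s')(v, P) = Mul(Add(-4, P), Pow(Mul(2, P), -1)) = Mul(Add(-4, P), Mul(Rational(1, 2), Pow(P, -1))) = Mul(Rational(1, 2), Pow(P, -1), Add(-4, P)))
Add(Mul(1149, Function('s')(32, Function('n')(Mul(Add(-3, 5), Pow(Add(-1, -2), -1))))), Function('j')(18)) = Add(Mul(1149, Mul(Rational(1, 2), Pow(3, -1), Add(-4, 3))), Pow(18, 2)) = Add(Mul(1149, Mul(Rational(1, 2), Rational(1, 3), -1)), 324) = Add(Mul(1149, Rational(-1, 6)), 324) = Add(Rational(-383, 2), 324) = Rational(265, 2)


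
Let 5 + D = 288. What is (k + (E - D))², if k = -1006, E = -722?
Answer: 4044121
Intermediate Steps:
D = 283 (D = -5 + 288 = 283)
(k + (E - D))² = (-1006 + (-722 - 1*283))² = (-1006 + (-722 - 283))² = (-1006 - 1005)² = (-2011)² = 4044121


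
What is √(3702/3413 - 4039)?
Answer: I*√47035935265/3413 ≈ 63.545*I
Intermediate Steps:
√(3702/3413 - 4039) = √(-13781405/3413) = I*√47035935265/3413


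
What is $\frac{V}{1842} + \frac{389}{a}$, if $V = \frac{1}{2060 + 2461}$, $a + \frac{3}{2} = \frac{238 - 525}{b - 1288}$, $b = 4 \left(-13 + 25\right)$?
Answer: $- \frac{365176426177}{1190858526} \approx -306.65$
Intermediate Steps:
$b = 48$ ($b = 4 \cdot 12 = 48$)
$a = - \frac{1573}{1240}$ ($a = - \frac{3}{2} + \frac{238 - 525}{48 - 1288} = - \frac{3}{2} - \frac{287}{-1240} = - \frac{3}{2} - - \frac{287}{1240} = - \frac{3}{2} + \frac{287}{1240} = - \frac{1573}{1240} \approx -1.2685$)
$V = \frac{1}{4521} \approx 0.00022119$
$\frac{V}{1842} + \frac{389}{a} = \frac{1}{4521 \cdot 1842} + \frac{389}{- \frac{1573}{1240}} = \frac{1}{4521} \cdot \frac{1}{1842} + 389 \left(- \frac{1240}{1573}\right) = \frac{1}{8327682} - \frac{482360}{1573} = - \frac{365176426177}{1190858526}$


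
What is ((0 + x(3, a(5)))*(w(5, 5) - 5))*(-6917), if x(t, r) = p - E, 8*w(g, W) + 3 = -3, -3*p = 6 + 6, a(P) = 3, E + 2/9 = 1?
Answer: -6840913/36 ≈ -1.9003e+5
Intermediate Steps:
E = 7/9 (E = -2/9 + 1 = 7/9 ≈ 0.77778)
p = -4 (p = -(6 + 6)/3 = -1/3*12 = -4)
w(g, W) = -3/4 (w(g, W) = -3/8 + (1/8)*(-3) = -3/8 - 3/8 = -3/4)
x(t, r) = -43/9 (x(t, r) = -4 - 1*7/9 = -4 - 7/9 = -43/9)
((0 + x(3, a(5)))*(w(5, 5) - 5))*(-6917) = ((0 - 43/9)*(-3/4 - 5))*(-6917) = -43/9*(-23/4)*(-6917) = (989/36)*(-6917) = -6840913/36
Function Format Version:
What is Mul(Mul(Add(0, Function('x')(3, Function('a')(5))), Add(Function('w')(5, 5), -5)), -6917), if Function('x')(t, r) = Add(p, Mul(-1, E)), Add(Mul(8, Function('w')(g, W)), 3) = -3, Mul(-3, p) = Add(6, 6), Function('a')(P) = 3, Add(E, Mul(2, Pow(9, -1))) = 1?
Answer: Rational(-6840913, 36) ≈ -1.9003e+5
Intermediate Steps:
E = Rational(7, 9) (E = Add(Rational(-2, 9), 1) = Rational(7, 9) ≈ 0.77778)
p = -4 (p = Mul(Rational(-1, 3), Add(6, 6)) = Mul(Rational(-1, 3), 12) = -4)
Function('w')(g, W) = Rational(-3, 4) (Function('w')(g, W) = Add(Rational(-3, 8), Mul(Rational(1, 8), -3)) = Add(Rational(-3, 8), Rational(-3, 8)) = Rational(-3, 4))
Function('x')(t, r) = Rational(-43, 9) (Function('x')(t, r) = Add(-4, Mul(-1, Rational(7, 9))) = Add(-4, Rational(-7, 9)) = Rational(-43, 9))
Mul(Mul(Add(0, Function('x')(3, Function('a')(5))), Add(Function('w')(5, 5), -5)), -6917) = Mul(Mul(Add(0, Rational(-43, 9)), Add(Rational(-3, 4), -5)), -6917) = Mul(Mul(Rational(-43, 9), Rational(-23, 4)), -6917) = Mul(Rational(989, 36), -6917) = Rational(-6840913, 36)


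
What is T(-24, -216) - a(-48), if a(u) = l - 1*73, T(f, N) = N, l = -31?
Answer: -112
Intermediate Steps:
a(u) = -104 (a(u) = -31 - 1*73 = -31 - 73 = -104)
T(-24, -216) - a(-48) = -216 - 1*(-104) = -216 + 104 = -112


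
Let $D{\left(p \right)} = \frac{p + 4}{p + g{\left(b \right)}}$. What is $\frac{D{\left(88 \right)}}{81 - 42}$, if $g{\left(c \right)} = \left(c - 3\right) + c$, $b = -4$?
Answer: $\frac{92}{3003} \approx 0.030636$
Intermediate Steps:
$g{\left(c \right)} = -3 + 2 c$ ($g{\left(c \right)} = \left(-3 + c\right) + c = -3 + 2 c$)
$D{\left(p \right)} = \frac{4 + p}{-11 + p}$ ($D{\left(p \right)} = \frac{p + 4}{p + \left(-3 + 2 \left(-4\right)\right)} = \frac{4 + p}{p - 11} = \frac{4 + p}{-11 + p}$)
$\frac{D{\left(88 \right)}}{81 - 42} = \frac{\frac{1}{-11 + 88} \left(4 + 88\right)}{81 - 42} = \frac{\frac{1}{77} \cdot 92}{39} = \frac{1}{39} \cdot \frac{92}{77} = \frac{92}{3003}$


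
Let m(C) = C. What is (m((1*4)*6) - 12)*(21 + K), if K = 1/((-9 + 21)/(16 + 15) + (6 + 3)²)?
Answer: 212056/841 ≈ 252.15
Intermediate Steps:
K = 31/2523 (K = 1/(12/31 + 9²) = 1/(12*(1/31) + 81) = 1/(12/31 + 81) = 1/(2523/31) = 31/2523 ≈ 0.012287)
(m((1*4)*6) - 12)*(21 + K) = ((1*4)*6 - 12)*(21 + 31/2523) = (4*6 - 12)*(53014/2523) = (24 - 12)*(53014/2523) = 12*(53014/2523) = 212056/841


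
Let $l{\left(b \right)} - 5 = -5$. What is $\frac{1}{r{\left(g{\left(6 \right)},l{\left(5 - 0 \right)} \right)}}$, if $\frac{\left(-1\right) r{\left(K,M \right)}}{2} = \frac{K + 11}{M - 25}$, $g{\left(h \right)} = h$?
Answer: $\frac{25}{34} \approx 0.73529$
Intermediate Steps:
$l{\left(b \right)} = 0$ ($l{\left(b \right)} = 5 - 5 = 0$)
$r{\left(K,M \right)} = - \frac{2 \left(11 + K\right)}{-25 + M}$ ($r{\left(K,M \right)} = - 2 \frac{K + 11}{M - 25} = - 2 \frac{11 + K}{-25 + M} = - \frac{2 \left(11 + K\right)}{-25 + M}$)
$\frac{1}{r{\left(g{\left(6 \right)},l{\left(5 - 0 \right)} \right)}} = \frac{1}{2 \frac{1}{-25 + 0} \left(-11 - 6\right)} = \frac{1}{2 \frac{1}{-25} \left(-11 - 6\right)} = \frac{1}{2 \left(- \frac{1}{25}\right) \left(-17\right)} = \frac{1}{\frac{34}{25}} = \frac{25}{34}$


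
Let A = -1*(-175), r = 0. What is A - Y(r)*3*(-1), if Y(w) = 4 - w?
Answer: 187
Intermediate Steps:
A = 175
A - Y(r)*3*(-1) = 175 - (4 - 1*0)*3*(-1) = 175 - (4 + 0)*3*(-1) = 175 - 4*3*(-1) = 175 - 12*(-1) = 175 - 1*(-12) = 175 + 12 = 187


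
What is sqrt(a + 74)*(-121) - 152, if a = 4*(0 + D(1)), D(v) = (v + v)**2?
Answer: -152 - 363*sqrt(10) ≈ -1299.9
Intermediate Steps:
D(v) = 4*v**2 (D(v) = (2*v)**2 = 4*v**2)
a = 16 (a = 4*(0 + 4*1**2) = 4*(0 + 4*1) = 4*(0 + 4) = 4*4 = 16)
sqrt(a + 74)*(-121) - 152 = sqrt(16 + 74)*(-121) - 152 = sqrt(90)*(-121) - 152 = (3*sqrt(10))*(-121) - 152 = -363*sqrt(10) - 152 = -152 - 363*sqrt(10)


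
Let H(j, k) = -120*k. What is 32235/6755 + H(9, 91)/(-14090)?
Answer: 1508445/271937 ≈ 5.5470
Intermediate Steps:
32235/6755 + H(9, 91)/(-14090) = 32235/6755 - 120*91/(-14090) = 32235*(1/6755) - 10920*(-1/14090) = 921/193 + 1092/1409 = 1508445/271937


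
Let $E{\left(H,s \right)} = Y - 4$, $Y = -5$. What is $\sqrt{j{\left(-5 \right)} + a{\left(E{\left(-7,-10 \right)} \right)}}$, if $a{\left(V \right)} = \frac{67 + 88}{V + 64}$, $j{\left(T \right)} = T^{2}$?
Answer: $\frac{3 \sqrt{374}}{11} \approx 5.2743$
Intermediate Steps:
$E{\left(H,s \right)} = -9$ ($E{\left(H,s \right)} = -5 - 4 = -9$)
$a{\left(V \right)} = \frac{155}{64 + V}$
$\sqrt{j{\left(-5 \right)} + a{\left(E{\left(-7,-10 \right)} \right)}} = \sqrt{\left(-5\right)^{2} + \frac{155}{64 - 9}} = \sqrt{25 + \frac{155}{55}} = \sqrt{25 + 155 \cdot \frac{1}{55}} = \sqrt{25 + \frac{31}{11}} = \sqrt{\frac{306}{11}} = \frac{3 \sqrt{374}}{11}$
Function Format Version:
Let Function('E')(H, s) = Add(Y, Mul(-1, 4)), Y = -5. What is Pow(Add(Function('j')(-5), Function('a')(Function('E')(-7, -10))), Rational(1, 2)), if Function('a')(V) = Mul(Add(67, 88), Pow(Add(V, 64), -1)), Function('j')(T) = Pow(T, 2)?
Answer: Mul(Rational(3, 11), Pow(374, Rational(1, 2))) ≈ 5.2743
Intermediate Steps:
Function('E')(H, s) = -9 (Function('E')(H, s) = Add(-5, Mul(-1, 4)) = Add(-5, -4) = -9)
Function('a')(V) = Mul(155, Pow(Add(64, V), -1))
Pow(Add(Function('j')(-5), Function('a')(Function('E')(-7, -10))), Rational(1, 2)) = Pow(Add(Pow(-5, 2), Mul(155, Pow(Add(64, -9), -1))), Rational(1, 2)) = Pow(Add(25, Mul(155, Pow(55, -1))), Rational(1, 2)) = Pow(Add(25, Mul(155, Rational(1, 55))), Rational(1, 2)) = Pow(Add(25, Rational(31, 11)), Rational(1, 2)) = Pow(Rational(306, 11), Rational(1, 2)) = Mul(Rational(3, 11), Pow(374, Rational(1, 2)))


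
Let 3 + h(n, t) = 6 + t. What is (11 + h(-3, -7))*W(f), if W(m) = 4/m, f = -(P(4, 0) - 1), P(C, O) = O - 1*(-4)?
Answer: -28/3 ≈ -9.3333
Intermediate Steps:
P(C, O) = 4 + O (P(C, O) = O + 4 = 4 + O)
h(n, t) = 3 + t (h(n, t) = -3 + (6 + t) = 3 + t)
f = -3 (f = -((4 + 0) - 1) = -(4 - 1) = -1*3 = -3)
(11 + h(-3, -7))*W(f) = (11 + (3 - 7))*(4/(-3)) = (11 - 4)*(4*(-⅓)) = 7*(-4/3) = -28/3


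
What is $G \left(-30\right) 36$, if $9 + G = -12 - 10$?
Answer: $33480$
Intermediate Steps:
$G = -31$ ($G = -9 - 22 = -31$)
$G \left(-30\right) 36 = \left(-31\right) \left(-30\right) 36 = 930 \cdot 36 = 33480$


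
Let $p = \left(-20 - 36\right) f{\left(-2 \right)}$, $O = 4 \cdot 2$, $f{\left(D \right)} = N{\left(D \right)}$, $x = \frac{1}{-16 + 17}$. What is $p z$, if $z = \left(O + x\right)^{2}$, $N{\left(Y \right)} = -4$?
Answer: $18144$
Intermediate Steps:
$x = 1$ ($x = 1^{-1} = 1$)
$f{\left(D \right)} = -4$
$O = 8$
$z = 81$ ($z = \left(8 + 1\right)^{2} = 9^{2} = 81$)
$p = 224$ ($p = \left(-20 - 36\right) \left(-4\right) = \left(-56\right) \left(-4\right) = 224$)
$p z = 224 \cdot 81 = 18144$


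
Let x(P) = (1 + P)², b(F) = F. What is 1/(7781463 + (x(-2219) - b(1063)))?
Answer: 1/12699924 ≈ 7.8741e-8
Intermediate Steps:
1/(7781463 + (x(-2219) - b(1063))) = 1/(7781463 + ((1 - 2219)² - 1*1063)) = 1/(7781463 + ((-2218)² - 1063)) = 1/(7781463 + (4919524 - 1063)) = 1/(7781463 + 4918461) = 1/12699924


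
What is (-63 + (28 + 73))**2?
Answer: 1444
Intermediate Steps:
(-63 + (28 + 73))**2 = (-63 + 101)**2 = 38**2 = 1444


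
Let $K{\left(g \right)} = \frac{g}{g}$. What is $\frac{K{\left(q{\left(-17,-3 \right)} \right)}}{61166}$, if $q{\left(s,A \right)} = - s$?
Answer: $\frac{1}{61166} \approx 1.6349 \cdot 10^{-5}$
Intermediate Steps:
$K{\left(g \right)} = 1$
$\frac{K{\left(q{\left(-17,-3 \right)} \right)}}{61166} = 1 \cdot \frac{1}{61166} = \frac{1}{61166}$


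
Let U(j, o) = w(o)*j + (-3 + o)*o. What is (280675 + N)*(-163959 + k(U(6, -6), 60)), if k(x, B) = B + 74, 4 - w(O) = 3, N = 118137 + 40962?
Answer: -72045975550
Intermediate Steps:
N = 159099
w(O) = 1 (w(O) = 4 - 1*3 = 4 - 3 = 1)
U(j, o) = j + o*(-3 + o) (U(j, o) = 1*j + (-3 + o)*o = j + o*(-3 + o))
k(x, B) = 74 + B
(280675 + N)*(-163959 + k(U(6, -6), 60)) = (280675 + 159099)*(-163959 + (74 + 60)) = 439774*(-163959 + 134) = 439774*(-163825) = -72045975550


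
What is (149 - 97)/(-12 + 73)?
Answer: 52/61 ≈ 0.85246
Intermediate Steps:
(149 - 97)/(-12 + 73) = 52/61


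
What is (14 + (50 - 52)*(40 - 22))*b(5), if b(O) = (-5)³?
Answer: 2750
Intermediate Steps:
b(O) = -125
(14 + (50 - 52)*(40 - 22))*b(5) = (14 + (50 - 52)*(40 - 22))*(-125) = (14 - 2*18)*(-125) = (14 - 36)*(-125) = -22*(-125) = 2750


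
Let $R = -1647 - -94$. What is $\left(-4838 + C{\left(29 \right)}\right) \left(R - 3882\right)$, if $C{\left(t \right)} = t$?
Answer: $26136915$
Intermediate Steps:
$R = -1553$ ($R = -1647 + 94 = -1553$)
$\left(-4838 + C{\left(29 \right)}\right) \left(R - 3882\right) = \left(-4838 + 29\right) \left(-1553 - 3882\right) = \left(-4809\right) \left(-5435\right) = 26136915$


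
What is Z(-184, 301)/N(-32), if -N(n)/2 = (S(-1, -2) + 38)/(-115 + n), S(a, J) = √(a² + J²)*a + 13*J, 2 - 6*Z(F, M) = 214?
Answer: -31164/139 - 2597*√5/139 ≈ -265.98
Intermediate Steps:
Z(F, M) = -106/3 (Z(F, M) = ⅓ - ⅙*214 = ⅓ - 107/3 = -106/3)
S(a, J) = 13*J + a*√(J² + a²) (S(a, J) = √(J² + a²)*a + 13*J = a*√(J² + a²) + 13*J = 13*J + a*√(J² + a²))
N(n) = -2*(12 - √5)/(-115 + n) (N(n) = -2*((13*(-2) - √((-2)² + (-1)²)) + 38)/(-115 + n) = -2*((-26 - √(4 + 1)) + 38)/(-115 + n) = -2*((-26 - √5) + 38)/(-115 + n) = -2*(12 - √5)/(-115 + n))
Z(-184, 301)/N(-32) = -106*(-115 - 32)/(2*(-12 + √5))/3 = -106*(-147/(2*(-12 + √5)))/3 = -106/(3*(8/49 - 2*√5/147))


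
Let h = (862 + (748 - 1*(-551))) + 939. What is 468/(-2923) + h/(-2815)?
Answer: -2075744/1645649 ≈ -1.2614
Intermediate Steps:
h = 3100 (h = (862 + (748 + 551)) + 939 = (862 + 1299) + 939 = 2161 + 939 = 3100)
468/(-2923) + h/(-2815) = 468/(-2923) + 3100/(-2815) = 468*(-1/2923) + 3100*(-1/2815) = -468/2923 - 620/563 = -2075744/1645649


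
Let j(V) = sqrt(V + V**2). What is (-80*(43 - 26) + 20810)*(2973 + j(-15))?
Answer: 57824850 + 19450*sqrt(210) ≈ 5.8107e+7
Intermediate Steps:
(-80*(43 - 26) + 20810)*(2973 + j(-15)) = (-80*(43 - 26) + 20810)*(2973 + sqrt(-15*(1 - 15))) = (-80*17 + 20810)*(2973 + sqrt(-15*(-14))) = (-1360 + 20810)*(2973 + sqrt(210)) = 19450*(2973 + sqrt(210)) = 57824850 + 19450*sqrt(210)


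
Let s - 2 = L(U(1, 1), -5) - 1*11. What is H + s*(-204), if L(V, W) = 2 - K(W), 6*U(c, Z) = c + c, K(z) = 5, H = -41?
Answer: 2407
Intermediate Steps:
U(c, Z) = c/3 (U(c, Z) = (c + c)/6 = (2*c)/6 = c/3)
L(V, W) = -3 (L(V, W) = 2 - 1*5 = 2 - 5 = -3)
s = -12 (s = 2 + (-3 - 1*11) = 2 + (-3 - 11) = 2 - 14 = -12)
H + s*(-204) = -41 - 12*(-204) = -41 + 2448 = 2407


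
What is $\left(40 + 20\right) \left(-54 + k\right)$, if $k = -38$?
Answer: $-5520$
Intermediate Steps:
$\left(40 + 20\right) \left(-54 + k\right) = \left(40 + 20\right) \left(-54 - 38\right) = 60 \left(-92\right) = -5520$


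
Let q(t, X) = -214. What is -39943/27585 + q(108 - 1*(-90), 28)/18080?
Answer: -72807263/49873680 ≈ -1.4598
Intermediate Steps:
-39943/27585 + q(108 - 1*(-90), 28)/18080 = -39943/27585 - 214/18080 = -39943*1/27585 - 214*1/18080 = -39943/27585 - 107/9040 = -72807263/49873680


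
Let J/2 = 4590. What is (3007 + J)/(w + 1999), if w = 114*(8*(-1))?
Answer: 12187/1087 ≈ 11.212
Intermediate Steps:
J = 9180 (J = 2*4590 = 9180)
w = -912 (w = 114*(-8) = -912)
(3007 + J)/(w + 1999) = (3007 + 9180)/(-912 + 1999) = 12187/1087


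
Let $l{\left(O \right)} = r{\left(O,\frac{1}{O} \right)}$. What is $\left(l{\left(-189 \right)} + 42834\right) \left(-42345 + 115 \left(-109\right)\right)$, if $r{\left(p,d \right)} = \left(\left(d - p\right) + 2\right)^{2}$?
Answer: $- \frac{3173115588160}{729} \approx -4.3527 \cdot 10^{9}$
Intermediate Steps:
$r{\left(p,d \right)} = \left(2 + d - p\right)^{2}$
$l{\left(O \right)} = \left(2 + \frac{1}{O} - O\right)^{2}$
$\left(l{\left(-189 \right)} + 42834\right) \left(-42345 + 115 \left(-109\right)\right) = \left(\frac{\left(1 - 189 \left(2 - -189\right)\right)^{2}}{35721} + 42834\right) \left(-42345 + 115 \left(-109\right)\right) = \left(\frac{\left(1 - 189 \left(2 + 189\right)\right)^{2}}{35721} + 42834\right) \left(-42345 - 12535\right) = \left(\frac{\left(1 - 36099\right)^{2}}{35721} + 42834\right) \left(-54880\right) = \left(\frac{\left(-36098\right)^{2}}{35721} + 42834\right) \left(-54880\right) = \left(\frac{1}{35721} \cdot 1303065604 + 42834\right) \left(-54880\right) = \left(\frac{1303065604}{35721} + 42834\right) \left(-54880\right) = \frac{2833138918}{35721} \left(-54880\right) = - \frac{3173115588160}{729}$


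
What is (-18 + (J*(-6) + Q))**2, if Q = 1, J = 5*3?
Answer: 11449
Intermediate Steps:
J = 15
(-18 + (J*(-6) + Q))**2 = (-18 + (15*(-6) + 1))**2 = (-18 + (-90 + 1))**2 = (-18 - 89)**2 = (-107)**2 = 11449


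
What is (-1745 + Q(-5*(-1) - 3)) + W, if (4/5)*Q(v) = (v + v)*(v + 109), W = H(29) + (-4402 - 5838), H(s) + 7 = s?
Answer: -11408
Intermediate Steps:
H(s) = -7 + s
W = -10218 (W = (-7 + 29) + (-4402 - 5838) = 22 - 10240 = -10218)
Q(v) = 5*v*(109 + v)/2 (Q(v) = 5*((v + v)*(v + 109))/4 = 5*((2*v)*(109 + v))/4 = 5*(2*v*(109 + v))/4 = 5*v*(109 + v)/2)
(-1745 + Q(-5*(-1) - 3)) + W = (-1745 + 5*(-5*(-1) - 3)*(109 + (-5*(-1) - 3))/2) - 10218 = (-1745 + 5*(5 - 3)*(109 + (5 - 3))/2) - 10218 = (-1745 + (5/2)*2*(109 + 2)) - 10218 = (-1745 + (5/2)*2*111) - 10218 = (-1745 + 555) - 10218 = -1190 - 10218 = -11408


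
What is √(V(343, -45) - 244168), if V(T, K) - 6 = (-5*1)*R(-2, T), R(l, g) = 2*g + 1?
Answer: 7*I*√5053 ≈ 497.59*I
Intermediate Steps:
R(l, g) = 1 + 2*g
V(T, K) = 1 - 10*T (V(T, K) = 6 + (-5*1)*(1 + 2*T) = 6 - 5*(1 + 2*T) = 6 + (-5 - 10*T) = 1 - 10*T)
√(V(343, -45) - 244168) = √((1 - 10*343) - 244168) = √((1 - 3430) - 244168) = √(-3429 - 244168) = √(-247597) = 7*I*√5053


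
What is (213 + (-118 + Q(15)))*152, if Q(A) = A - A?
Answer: 14440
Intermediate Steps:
Q(A) = 0
(213 + (-118 + Q(15)))*152 = (213 + (-118 + 0))*152 = (213 - 118)*152 = 95*152 = 14440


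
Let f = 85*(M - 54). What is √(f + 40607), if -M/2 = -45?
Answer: √43667 ≈ 208.97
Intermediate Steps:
M = 90 (M = -2*(-45) = 90)
f = 3060 (f = 85*(90 - 54) = 85*36 = 3060)
√(f + 40607) = √(3060 + 40607) = √43667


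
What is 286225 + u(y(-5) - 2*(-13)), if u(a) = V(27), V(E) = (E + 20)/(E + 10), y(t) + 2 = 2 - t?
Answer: 10590372/37 ≈ 2.8623e+5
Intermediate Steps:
y(t) = -t (y(t) = -2 + (2 - t) = -t)
V(E) = (20 + E)/(10 + E)
u(a) = 47/37 (u(a) = (20 + 27)/(10 + 27) = 47/37)
286225 + u(y(-5) - 2*(-13)) = 286225 + 47/37 = 10590372/37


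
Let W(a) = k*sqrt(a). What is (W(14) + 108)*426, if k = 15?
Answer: 46008 + 6390*sqrt(14) ≈ 69917.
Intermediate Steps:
W(a) = 15*sqrt(a)
(W(14) + 108)*426 = (15*sqrt(14) + 108)*426 = (108 + 15*sqrt(14))*426 = 46008 + 6390*sqrt(14)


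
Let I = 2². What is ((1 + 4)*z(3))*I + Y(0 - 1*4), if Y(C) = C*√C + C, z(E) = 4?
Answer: 76 - 8*I ≈ 76.0 - 8.0*I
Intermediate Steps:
I = 4
Y(C) = C + C^(3/2) (Y(C) = C^(3/2) + C = C + C^(3/2))
((1 + 4)*z(3))*I + Y(0 - 1*4) = ((1 + 4)*4)*4 + ((0 - 1*4) + (0 - 1*4)^(3/2)) = (5*4)*4 + ((0 - 4) + (0 - 4)^(3/2)) = 20*4 + (-4 + (-4)^(3/2)) = 80 + (-4 - 8*I) = 76 - 8*I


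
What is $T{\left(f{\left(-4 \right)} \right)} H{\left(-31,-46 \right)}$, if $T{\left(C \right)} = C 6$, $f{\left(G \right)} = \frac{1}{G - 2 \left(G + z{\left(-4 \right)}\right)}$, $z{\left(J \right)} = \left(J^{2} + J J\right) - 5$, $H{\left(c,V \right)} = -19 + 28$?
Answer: $- \frac{27}{25} \approx -1.08$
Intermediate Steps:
$H{\left(c,V \right)} = 9$
$z{\left(J \right)} = -5 + 2 J^{2}$ ($z{\left(J \right)} = \left(J^{2} + J^{2}\right) - 5 = 2 J^{2} - 5 = -5 + 2 J^{2}$)
$f{\left(G \right)} = \frac{1}{-54 - G}$ ($f{\left(G \right)} = \frac{1}{G - 2 \left(G - \left(5 - 2 \left(-4\right)^{2}\right)\right)} = \frac{1}{G - 2 \left(G + \left(-5 + 2 \cdot 16\right)\right)} = \frac{1}{G - 2 \left(G + \left(-5 + 32\right)\right)} = \frac{1}{G - 2 \left(G + 27\right)} = \frac{1}{G - 2 \left(27 + G\right)} = \frac{1}{G - \left(54 + 2 G\right)} = \frac{1}{-54 - G}$)
$T{\left(C \right)} = 6 C$
$T{\left(f{\left(-4 \right)} \right)} H{\left(-31,-46 \right)} = 6 \left(- \frac{1}{54 - 4}\right) 9 = 6 \left(- \frac{1}{50}\right) 9 = \left(- \frac{3}{25}\right) 9 = - \frac{27}{25}$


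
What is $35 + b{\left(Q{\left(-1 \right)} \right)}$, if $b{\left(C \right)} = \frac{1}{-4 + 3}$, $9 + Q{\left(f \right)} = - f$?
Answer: $34$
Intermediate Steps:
$Q{\left(f \right)} = -9 - f$
$b{\left(C \right)} = -1$ ($b{\left(C \right)} = \frac{1}{-1} = -1$)
$35 + b{\left(Q{\left(-1 \right)} \right)} = 35 - 1 = 34$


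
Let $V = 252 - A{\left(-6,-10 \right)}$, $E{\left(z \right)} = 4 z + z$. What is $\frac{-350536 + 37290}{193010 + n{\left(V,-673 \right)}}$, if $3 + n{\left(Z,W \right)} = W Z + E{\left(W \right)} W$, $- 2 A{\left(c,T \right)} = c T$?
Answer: $- \frac{156623}{1133933} \approx -0.13812$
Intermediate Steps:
$A{\left(c,T \right)} = - \frac{T c}{2}$ ($A{\left(c,T \right)} = - \frac{c T}{2} = - \frac{T c}{2}$)
$E{\left(z \right)} = 5 z$
$V = 282$ ($V = 252 - \left(- \frac{1}{2}\right) \left(-10\right) \left(-6\right) = 252 - -30 = 252 + 30 = 282$)
$n{\left(Z,W \right)} = -3 + 5 W^{2} + W Z$ ($n{\left(Z,W \right)} = -3 + \left(W Z + 5 W W\right) = -3 + \left(W Z + 5 W^{2}\right) = -3 + \left(5 W^{2} + W Z\right) = -3 + 5 W^{2} + W Z$)
$\frac{-350536 + 37290}{193010 + n{\left(V,-673 \right)}} = \frac{-350536 + 37290}{193010 - \left(189789 - 2264645\right)} = - \frac{313246}{193010 - -2074856} = - \frac{313246}{193010 + 2074856} = - \frac{313246}{2267866} = \left(-313246\right) \frac{1}{2267866} = - \frac{156623}{1133933}$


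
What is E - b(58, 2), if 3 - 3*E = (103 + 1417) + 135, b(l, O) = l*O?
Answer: -2000/3 ≈ -666.67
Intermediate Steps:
b(l, O) = O*l
E = -1652/3 (E = 1 - ((103 + 1417) + 135)/3 = 1 - (1520 + 135)/3 = 1 - ⅓*1655 = 1 - 1655/3 = -1652/3 ≈ -550.67)
E - b(58, 2) = -1652/3 - 2*58 = -1652/3 - 1*116 = -1652/3 - 116 = -2000/3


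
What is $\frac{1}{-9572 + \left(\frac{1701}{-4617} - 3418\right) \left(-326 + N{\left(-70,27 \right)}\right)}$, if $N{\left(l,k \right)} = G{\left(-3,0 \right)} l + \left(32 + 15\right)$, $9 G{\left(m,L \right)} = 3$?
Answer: $\frac{57}{58363139} \approx 9.7664 \cdot 10^{-7}$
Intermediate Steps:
$G{\left(m,L \right)} = \frac{1}{3}$ ($G{\left(m,L \right)} = \frac{1}{9} \cdot 3 = \frac{1}{3}$)
$N{\left(l,k \right)} = 47 + \frac{l}{3}$ ($N{\left(l,k \right)} = \frac{l}{3} + \left(32 + 15\right) = \frac{l}{3} + 47 = 47 + \frac{l}{3}$)
$\frac{1}{-9572 + \left(\frac{1701}{-4617} - 3418\right) \left(-326 + N{\left(-70,27 \right)}\right)} = \frac{1}{-9572 + \left(\frac{1701}{-4617} - 3418\right) \left(-326 + \left(47 + \frac{1}{3} \left(-70\right)\right)\right)} = \frac{1}{-9572 + \left(1701 \left(- \frac{1}{4617}\right) - 3418\right) \left(-326 + \left(47 - \frac{70}{3}\right)\right)} = \frac{1}{-9572 + \left(- \frac{7}{19} - 3418\right) \left(-326 + \frac{71}{3}\right)} = \frac{1}{-9572 - - \frac{58908743}{57}} = \frac{1}{-9572 + \frac{58908743}{57}} = \frac{1}{\frac{58363139}{57}} = \frac{57}{58363139}$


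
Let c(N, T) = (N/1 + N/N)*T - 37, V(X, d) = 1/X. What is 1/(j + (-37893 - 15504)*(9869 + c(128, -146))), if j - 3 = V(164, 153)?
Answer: 164/78831486709 ≈ 2.0804e-9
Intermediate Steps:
j = 493/164 (j = 3 + 1/164 = 493/164 ≈ 3.0061)
c(N, T) = -37 + T*(1 + N) (c(N, T) = (N*1 + 1)*T - 37 = (N + 1)*T - 37 = (1 + N)*T - 37 = T*(1 + N) - 37 = -37 + T*(1 + N))
1/(j + (-37893 - 15504)*(9869 + c(128, -146))) = 1/(493/164 + (-37893 - 15504)*(9869 + (-37 - 146 + 128*(-146)))) = 1/(493/164 - 53397*(9869 + (-37 - 146 - 18688))) = 1/(493/164 - 53397*(9869 - 18871)) = 1/(493/164 - 53397*(-9002)) = 1/(493/164 + 480679794) = 1/(78831486709/164) = 164/78831486709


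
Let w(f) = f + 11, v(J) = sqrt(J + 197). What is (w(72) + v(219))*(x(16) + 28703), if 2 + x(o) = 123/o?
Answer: 38125137/16 + 459339*sqrt(26)/4 ≈ 2.9684e+6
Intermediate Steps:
v(J) = sqrt(197 + J)
w(f) = 11 + f
x(o) = -2 + 123/o
(w(72) + v(219))*(x(16) + 28703) = ((11 + 72) + sqrt(197 + 219))*((-2 + 123/16) + 28703) = (83 + sqrt(416))*((-2 + 123*(1/16)) + 28703) = (83 + 4*sqrt(26))*((-2 + 123/16) + 28703) = (83 + 4*sqrt(26))*(91/16 + 28703) = (83 + 4*sqrt(26))*(459339/16) = 38125137/16 + 459339*sqrt(26)/4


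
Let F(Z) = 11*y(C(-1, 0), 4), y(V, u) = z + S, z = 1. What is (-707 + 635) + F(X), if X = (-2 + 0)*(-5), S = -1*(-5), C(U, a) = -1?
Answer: -6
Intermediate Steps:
S = 5
y(V, u) = 6 (y(V, u) = 1 + 5 = 6)
X = 10 (X = -2*(-5) = 10)
F(Z) = 66 (F(Z) = 11*6 = 66)
(-707 + 635) + F(X) = (-707 + 635) + 66 = -72 + 66 = -6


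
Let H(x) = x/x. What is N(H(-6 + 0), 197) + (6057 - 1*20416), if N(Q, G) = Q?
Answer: -14358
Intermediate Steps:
H(x) = 1
N(H(-6 + 0), 197) + (6057 - 1*20416) = 1 + (6057 - 1*20416) = 1 + (6057 - 20416) = 1 - 14359 = -14358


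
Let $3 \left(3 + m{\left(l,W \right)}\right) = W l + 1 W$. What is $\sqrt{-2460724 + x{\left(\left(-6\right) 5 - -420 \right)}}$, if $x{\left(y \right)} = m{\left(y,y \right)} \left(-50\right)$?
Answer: $9 i \sqrt{61754} \approx 2236.5 i$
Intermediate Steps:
$m{\left(l,W \right)} = -3 + \frac{W}{3} + \frac{W l}{3}$ ($m{\left(l,W \right)} = -3 + \frac{W l + 1 W}{3} = -3 + \frac{W l + W}{3} = -3 + \frac{W + W l}{3} = -3 + \left(\frac{W}{3} + \frac{W l}{3}\right) = -3 + \frac{W}{3} + \frac{W l}{3}$)
$x{\left(y \right)} = 150 - \frac{50 y}{3} - \frac{50 y^{2}}{3}$ ($x{\left(y \right)} = \left(-3 + \frac{y}{3} + \frac{y y}{3}\right) \left(-50\right) = \left(-3 + \frac{y}{3} + \frac{y^{2}}{3}\right) \left(-50\right) = 150 - \frac{50 y}{3} - \frac{50 y^{2}}{3}$)
$\sqrt{-2460724 + x{\left(\left(-6\right) 5 - -420 \right)}} = \sqrt{-2460724 - \left(-150 + \frac{50 \left(\left(-6\right) 5 - -420\right)^{2}}{3} + \frac{50 \left(\left(-6\right) 5 - -420\right)}{3}\right)} = \sqrt{-2460724 - \left(-150 + \frac{50 \left(-30 + 420\right)^{2}}{3} + \frac{50 \left(-30 + 420\right)}{3}\right)} = \sqrt{-2460724 - \left(6350 + 2535000\right)} = \sqrt{-2460724 - 2541350} = \sqrt{-5002074} = 9 i \sqrt{61754}$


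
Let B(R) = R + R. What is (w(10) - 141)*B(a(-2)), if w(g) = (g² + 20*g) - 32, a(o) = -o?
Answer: 508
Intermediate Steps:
w(g) = -32 + g² + 20*g
B(R) = 2*R
(w(10) - 141)*B(a(-2)) = ((-32 + 10² + 20*10) - 141)*(2*(-1*(-2))) = ((-32 + 100 + 200) - 141)*(2*2) = (268 - 141)*4 = 127*4 = 508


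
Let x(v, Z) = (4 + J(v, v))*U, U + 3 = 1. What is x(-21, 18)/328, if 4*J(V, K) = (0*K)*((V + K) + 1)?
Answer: -1/41 ≈ -0.024390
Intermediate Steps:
U = -2 (U = -3 + 1 = -2)
J(V, K) = 0 (J(V, K) = ((0*K)*((V + K) + 1))/4 = (0*((K + V) + 1))/4 = (0*(1 + K + V))/4 = (1/4)*0 = 0)
x(v, Z) = -8 (x(v, Z) = (4 + 0)*(-2) = 4*(-2) = -8)
x(-21, 18)/328 = -8/328 = -8*1/328 = -1/41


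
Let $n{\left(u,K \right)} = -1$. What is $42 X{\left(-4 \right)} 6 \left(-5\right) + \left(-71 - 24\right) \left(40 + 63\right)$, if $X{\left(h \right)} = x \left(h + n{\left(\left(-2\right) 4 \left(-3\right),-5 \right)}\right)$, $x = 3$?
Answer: $9115$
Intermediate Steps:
$X{\left(h \right)} = -3 + 3 h$ ($X{\left(h \right)} = 3 \left(h - 1\right) = 3 \left(-1 + h\right) = -3 + 3 h$)
$42 X{\left(-4 \right)} 6 \left(-5\right) + \left(-71 - 24\right) \left(40 + 63\right) = 42 \left(-3 + 3 \left(-4\right)\right) 6 \left(-5\right) + \left(-71 - 24\right) \left(40 + 63\right) = 42 \left(-3 - 12\right) 6 \left(-5\right) - 9785 = 42 \left(-15\right) 6 \left(-5\right) - 9785 = 42 \left(\left(-90\right) \left(-5\right)\right) - 9785 = 42 \cdot 450 - 9785 = 18900 - 9785 = 9115$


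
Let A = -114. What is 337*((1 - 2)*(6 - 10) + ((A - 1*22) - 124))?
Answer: -86272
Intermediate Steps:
337*((1 - 2)*(6 - 10) + ((A - 1*22) - 124)) = 337*((1 - 2)*(6 - 10) + ((-114 - 1*22) - 124)) = 337*(-1*(-4) + ((-114 - 22) - 124)) = 337*(4 + (-136 - 124)) = 337*(4 - 260) = 337*(-256) = -86272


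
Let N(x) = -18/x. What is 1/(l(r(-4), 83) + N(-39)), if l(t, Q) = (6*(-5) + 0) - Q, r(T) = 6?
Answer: -13/1463 ≈ -0.0088858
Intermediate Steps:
l(t, Q) = -30 - Q (l(t, Q) = (-30 + 0) - Q = -30 - Q)
1/(l(r(-4), 83) + N(-39)) = 1/((-30 - 1*83) - 18/(-39)) = 1/((-30 - 83) - 18*(-1/39)) = 1/(-113 + 6/13) = 1/(-1463/13) = -13/1463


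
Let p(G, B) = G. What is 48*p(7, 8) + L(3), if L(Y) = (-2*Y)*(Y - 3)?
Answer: 336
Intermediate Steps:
L(Y) = -2*Y*(-3 + Y) (L(Y) = (-2*Y)*(-3 + Y) = -2*Y*(-3 + Y))
48*p(7, 8) + L(3) = 48*7 + 2*3*(3 - 1*3) = 336 + 2*3*(3 - 3) = 336 + 2*3*0 = 336 + 0 = 336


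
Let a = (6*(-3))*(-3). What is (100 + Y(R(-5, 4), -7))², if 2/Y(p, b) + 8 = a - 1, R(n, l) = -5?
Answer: 20268004/2025 ≈ 10009.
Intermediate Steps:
a = 54 (a = -18*(-3) = 54)
Y(p, b) = 2/45 (Y(p, b) = 2/(-8 + (54 - 1)) = 2/(-8 + 53) = 2/45)
(100 + Y(R(-5, 4), -7))² = (100 + 2/45)² = (4502/45)² = 20268004/2025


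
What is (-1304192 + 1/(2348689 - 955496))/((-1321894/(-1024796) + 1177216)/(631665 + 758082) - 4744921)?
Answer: 143765102163445465396870/523047166784724552008647 ≈ 0.27486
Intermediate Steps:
(-1304192 + 1/(2348689 - 955496))/((-1321894/(-1024796) + 1177216)/(631665 + 758082) - 4744921) = (-1304192 + 1/1393193)/((-1321894*(-1/1024796) + 1177216)/1389747 - 4744921) = (-1304192 + 1/1393193)/((660947/512398 + 1177216)*(1/1389747) - 4744921) = -1816991165055/(1393193*((603203784915/512398)*(1/1389747) - 4744921)) = -1816991165055/(1393193*(201067928305/237367861102 - 4744921)) = -1816991165055/(1393193*(-1126291547800034637/237367861102)) = -1816991165055/1393193*(-237367861102/1126291547800034637) = 143765102163445465396870/523047166784724552008647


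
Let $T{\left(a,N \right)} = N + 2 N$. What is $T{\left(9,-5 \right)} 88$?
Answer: $-1320$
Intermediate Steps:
$T{\left(a,N \right)} = 3 N$
$T{\left(9,-5 \right)} 88 = 3 \left(-5\right) 88 = \left(-15\right) 88 = -1320$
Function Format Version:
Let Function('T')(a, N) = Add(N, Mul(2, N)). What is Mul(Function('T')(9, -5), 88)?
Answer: -1320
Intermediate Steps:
Function('T')(a, N) = Mul(3, N)
Mul(Function('T')(9, -5), 88) = Mul(Mul(3, -5), 88) = Mul(-15, 88) = -1320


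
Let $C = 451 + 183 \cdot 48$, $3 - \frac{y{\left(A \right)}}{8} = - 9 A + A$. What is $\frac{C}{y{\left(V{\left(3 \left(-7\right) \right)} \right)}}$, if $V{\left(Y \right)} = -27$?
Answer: $- \frac{9235}{1704} \approx -5.4196$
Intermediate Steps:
$y{\left(A \right)} = 24 + 64 A$ ($y{\left(A \right)} = 24 - 8 \left(- 9 A + A\right) = 24 - 8 \left(- 8 A\right) = 24 + 64 A$)
$C = 9235$ ($C = 451 + 8784 = 9235$)
$\frac{C}{y{\left(V{\left(3 \left(-7\right) \right)} \right)}} = \frac{9235}{24 + 64 \left(-27\right)} = \frac{9235}{24 - 1728} = \frac{9235}{-1704} = 9235 \left(- \frac{1}{1704}\right) = - \frac{9235}{1704}$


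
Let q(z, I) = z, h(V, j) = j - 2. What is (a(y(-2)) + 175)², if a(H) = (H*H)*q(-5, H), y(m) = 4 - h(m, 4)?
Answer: 24025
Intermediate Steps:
h(V, j) = -2 + j
y(m) = 2 (y(m) = 4 - (-2 + 4) = 4 - 1*2 = 4 - 2 = 2)
a(H) = -5*H² (a(H) = (H*H)*(-5) = H²*(-5) = -5*H²)
(a(y(-2)) + 175)² = (-5*2² + 175)² = (-5*4 + 175)² = (-20 + 175)² = 155² = 24025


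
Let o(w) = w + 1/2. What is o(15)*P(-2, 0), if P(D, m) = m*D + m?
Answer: 0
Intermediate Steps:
o(w) = 1/2 + w (o(w) = w + 1/2 = 1/2 + w)
P(D, m) = m + D*m (P(D, m) = D*m + m = m + D*m)
o(15)*P(-2, 0) = (1/2 + 15)*(0*(1 - 2)) = 31*(0*(-1))/2 = (31/2)*0 = 0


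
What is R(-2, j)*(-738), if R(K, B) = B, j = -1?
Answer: 738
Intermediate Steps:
R(-2, j)*(-738) = -1*(-738) = 738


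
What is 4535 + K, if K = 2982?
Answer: 7517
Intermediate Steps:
4535 + K = 4535 + 2982 = 7517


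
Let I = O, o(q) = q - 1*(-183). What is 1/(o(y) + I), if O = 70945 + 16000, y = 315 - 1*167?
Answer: 1/87276 ≈ 1.1458e-5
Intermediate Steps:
y = 148 (y = 315 - 167 = 148)
o(q) = 183 + q (o(q) = q + 183 = 183 + q)
O = 86945
I = 86945
1/(o(y) + I) = 1/((183 + 148) + 86945) = 1/(331 + 86945) = 1/87276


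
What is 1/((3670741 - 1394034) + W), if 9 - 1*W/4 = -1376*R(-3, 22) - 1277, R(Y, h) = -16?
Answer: 1/2193787 ≈ 4.5583e-7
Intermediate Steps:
W = -82920 (W = 36 - 4*(-1376*(-16) - 1277) = 36 - 4*(22016 - 1277) = 36 - 4*20739 = 36 - 82956 = -82920)
1/((3670741 - 1394034) + W) = 1/((3670741 - 1394034) - 82920) = 1/(2276707 - 82920) = 1/2193787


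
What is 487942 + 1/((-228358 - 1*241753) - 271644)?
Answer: 361933418209/741755 ≈ 4.8794e+5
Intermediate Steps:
487942 + 1/((-228358 - 1*241753) - 271644) = 487942 + 1/((-228358 - 241753) - 271644) = 487942 + 1/(-470111 - 271644) = 487942 + 1/(-741755) = 487942 - 1/741755 = 361933418209/741755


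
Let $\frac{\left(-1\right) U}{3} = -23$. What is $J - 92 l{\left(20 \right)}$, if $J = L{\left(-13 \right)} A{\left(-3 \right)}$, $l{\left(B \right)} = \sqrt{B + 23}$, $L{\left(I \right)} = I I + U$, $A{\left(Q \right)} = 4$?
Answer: $952 - 92 \sqrt{43} \approx 348.72$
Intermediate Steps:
$U = 69$ ($U = \left(-3\right) \left(-23\right) = 69$)
$L{\left(I \right)} = 69 + I^{2}$ ($L{\left(I \right)} = I I + 69 = I^{2} + 69 = 69 + I^{2}$)
$l{\left(B \right)} = \sqrt{23 + B}$
$J = 952$ ($J = \left(69 + \left(-13\right)^{2}\right) 4 = \left(69 + 169\right) 4 = 238 \cdot 4 = 952$)
$J - 92 l{\left(20 \right)} = 952 - 92 \sqrt{23 + 20} = 952 - 92 \sqrt{43}$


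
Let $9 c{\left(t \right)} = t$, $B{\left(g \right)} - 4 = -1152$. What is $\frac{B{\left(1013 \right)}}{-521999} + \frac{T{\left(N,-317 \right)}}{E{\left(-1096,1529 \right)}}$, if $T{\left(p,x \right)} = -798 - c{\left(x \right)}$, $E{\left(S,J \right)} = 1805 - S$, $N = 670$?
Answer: $- \frac{3553550003}{13628871891} \approx -0.26074$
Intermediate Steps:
$B{\left(g \right)} = -1148$ ($B{\left(g \right)} = 4 - 1152 = -1148$)
$c{\left(t \right)} = \frac{t}{9}$
$T{\left(p,x \right)} = -798 - \frac{x}{9}$
$\frac{B{\left(1013 \right)}}{-521999} + \frac{T{\left(N,-317 \right)}}{E{\left(-1096,1529 \right)}} = - \frac{1148}{-521999} + \frac{-798 - - \frac{317}{9}}{1805 - -1096} = \left(-1148\right) \left(- \frac{1}{521999}\right) + \frac{-798 + \frac{317}{9}}{1805 + 1096} = \frac{1148}{521999} - \frac{6865}{9 \cdot 2901} = \frac{1148}{521999} - \frac{6865}{26109} = - \frac{3553550003}{13628871891}$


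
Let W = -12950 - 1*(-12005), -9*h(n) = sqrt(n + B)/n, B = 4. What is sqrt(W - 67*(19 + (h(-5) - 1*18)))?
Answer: sqrt(-227700 - 335*I)/15 ≈ 0.023401 - 31.812*I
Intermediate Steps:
h(n) = -sqrt(4 + n)/(9*n) (h(n) = -sqrt(n + 4)/(9*n) = -sqrt(4 + n)/(9*n))
W = -945 (W = -12950 + 12005 = -945)
sqrt(W - 67*(19 + (h(-5) - 1*18))) = sqrt(-945 - 67*(19 + (-1/9*sqrt(4 - 5)/(-5) - 1*18))) = sqrt(-945 - 67*(19 + (-1/9*(-1/5)*sqrt(-1) - 18))) = sqrt(-945 - 67*(19 + (-1/9*(-1/5)*I - 18))) = sqrt(-945 - 67*(19 + (I/45 - 18))) = sqrt(-945 - 67*(19 + (-18 + I/45))) = sqrt(-945 - 67*(1 + I/45)) = sqrt(-945 + (-67 - 67*I/45)) = sqrt(-1012 - 67*I/45)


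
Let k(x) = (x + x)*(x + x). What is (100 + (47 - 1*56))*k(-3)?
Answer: 3276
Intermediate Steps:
k(x) = 4*x**2 (k(x) = (2*x)*(2*x) = 4*x**2)
(100 + (47 - 1*56))*k(-3) = (100 + (47 - 1*56))*(4*(-3)**2) = (100 + (47 - 56))*(4*9) = (100 - 9)*36 = 91*36 = 3276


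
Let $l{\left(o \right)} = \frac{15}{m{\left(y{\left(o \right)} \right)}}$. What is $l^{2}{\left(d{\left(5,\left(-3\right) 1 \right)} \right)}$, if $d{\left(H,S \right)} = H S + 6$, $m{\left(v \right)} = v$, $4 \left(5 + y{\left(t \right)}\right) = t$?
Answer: $\frac{3600}{841} \approx 4.2806$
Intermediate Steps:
$y{\left(t \right)} = -5 + \frac{t}{4}$
$d{\left(H,S \right)} = 6 + H S$
$l{\left(o \right)} = \frac{15}{-5 + \frac{o}{4}}$
$l^{2}{\left(d{\left(5,\left(-3\right) 1 \right)} \right)} = \left(\frac{60}{-20 + \left(6 + 5 \left(\left(-3\right) 1\right)\right)}\right)^{2} = \left(\frac{60}{-20 + \left(6 + 5 \left(-3\right)\right)}\right)^{2} = \left(\frac{60}{-20 + \left(6 - 15\right)}\right)^{2} = \left(\frac{60}{-20 - 9}\right)^{2} = \left(\frac{60}{-29}\right)^{2} = \left(60 \left(- \frac{1}{29}\right)\right)^{2} = \left(- \frac{60}{29}\right)^{2} = \frac{3600}{841}$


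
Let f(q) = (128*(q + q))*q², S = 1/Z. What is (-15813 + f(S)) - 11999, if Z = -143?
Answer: -81328045340/2924207 ≈ -27812.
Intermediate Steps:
S = -1/143 (S = 1/(-143) = -1/143 ≈ -0.0069930)
f(q) = 256*q³ (f(q) = (128*(2*q))*q² = (256*q)*q² = 256*q³)
(-15813 + f(S)) - 11999 = (-15813 + 256*(-1/143)³) - 11999 = (-15813 + 256*(-1/2924207)) - 11999 = (-15813 - 256/2924207) - 11999 = -46240485547/2924207 - 11999 = -81328045340/2924207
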